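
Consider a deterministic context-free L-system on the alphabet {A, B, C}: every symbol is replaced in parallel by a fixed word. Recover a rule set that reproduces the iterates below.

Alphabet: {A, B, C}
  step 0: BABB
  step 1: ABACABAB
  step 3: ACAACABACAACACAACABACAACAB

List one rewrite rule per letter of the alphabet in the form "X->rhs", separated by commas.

  step 0 ⇒ step 1: BABB ⇒ AB·AC·AB·AB
    A ↦ AC
    B ↦ AB
    C ↦ A  (constrained at step 1)

A->AC, B->AB, C->A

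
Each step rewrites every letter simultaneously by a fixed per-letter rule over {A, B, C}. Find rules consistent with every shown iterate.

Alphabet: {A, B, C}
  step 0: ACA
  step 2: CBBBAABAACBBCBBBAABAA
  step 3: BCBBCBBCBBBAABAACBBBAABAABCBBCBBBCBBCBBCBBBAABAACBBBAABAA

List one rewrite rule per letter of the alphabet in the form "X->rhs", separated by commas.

  step 2 ⇒ step 3: CBBBAABAACBBCBBBAABAA ⇒ B·CBB·CBB·CBB·BAA·BAA·CBB·BAA·BAA·B·CBB·CBB·B·CBB·CBB·CBB·BAA·BAA·CBB·BAA·BAA
    A ↦ BAA
    B ↦ CBB
    C ↦ B

A->BAA, B->CBB, C->B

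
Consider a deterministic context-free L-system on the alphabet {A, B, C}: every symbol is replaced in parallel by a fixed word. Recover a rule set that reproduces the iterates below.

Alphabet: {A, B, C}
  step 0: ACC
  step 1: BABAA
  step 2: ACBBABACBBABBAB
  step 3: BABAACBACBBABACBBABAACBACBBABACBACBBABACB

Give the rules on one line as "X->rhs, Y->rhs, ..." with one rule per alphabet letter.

A->BAB, B->ACB, C->A

  step 2 ⇒ step 3: ACBBABACBBABBAB ⇒ BAB·A·ACB·ACB·BAB·ACB·BAB·A·ACB·ACB·BAB·ACB·ACB·BAB·ACB
    A ↦ BAB
    B ↦ ACB
    C ↦ A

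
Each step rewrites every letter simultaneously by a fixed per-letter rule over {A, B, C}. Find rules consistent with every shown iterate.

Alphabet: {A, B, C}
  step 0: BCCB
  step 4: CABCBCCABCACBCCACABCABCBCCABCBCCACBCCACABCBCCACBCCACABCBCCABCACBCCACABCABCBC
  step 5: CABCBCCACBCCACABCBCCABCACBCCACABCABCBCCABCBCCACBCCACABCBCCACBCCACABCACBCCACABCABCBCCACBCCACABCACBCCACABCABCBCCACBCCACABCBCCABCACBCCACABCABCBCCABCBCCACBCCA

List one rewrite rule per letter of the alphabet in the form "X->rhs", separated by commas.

  step 4 ⇒ step 5: CABCBCCABCACBCCACABCABCBCCABCBCCACBCCACABCBCCACBCCACABCBCCABCACBCCACABCABCBC ⇒ CA·B·CBC·CA·CBC·CA·CA·B·CBC·CA·B·CA·CBC·CA·CA·B·CA·B·CBC·CA·B·CBC·CA·CBC·CA·CA·B·CBC·CA·CBC·CA·CA·B·CA·CBC·CA·CA·B·CA·B·CBC·CA·CBC·CA·CA·B·CA·CBC·CA·CA·B·CA·B·CBC·CA·CBC·CA·CA·B·CBC·CA·B·CA·CBC·CA·CA·B·CA·B·CBC·CA·B·CBC·CA·CBC·CA
    A ↦ B
    B ↦ CBC
    C ↦ CA

A->B, B->CBC, C->CA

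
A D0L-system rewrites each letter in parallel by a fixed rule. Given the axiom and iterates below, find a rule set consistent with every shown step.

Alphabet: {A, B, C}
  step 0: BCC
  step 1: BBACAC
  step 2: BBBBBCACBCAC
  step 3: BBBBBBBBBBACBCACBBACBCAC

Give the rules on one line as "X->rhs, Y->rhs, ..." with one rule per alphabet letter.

  step 2 ⇒ step 3: BBBBBCACBCAC ⇒ BB·BB·BB·BB·BB·AC·BC·AC·BB·AC·BC·AC
    A ↦ BC
    B ↦ BB
    C ↦ AC

A->BC, B->BB, C->AC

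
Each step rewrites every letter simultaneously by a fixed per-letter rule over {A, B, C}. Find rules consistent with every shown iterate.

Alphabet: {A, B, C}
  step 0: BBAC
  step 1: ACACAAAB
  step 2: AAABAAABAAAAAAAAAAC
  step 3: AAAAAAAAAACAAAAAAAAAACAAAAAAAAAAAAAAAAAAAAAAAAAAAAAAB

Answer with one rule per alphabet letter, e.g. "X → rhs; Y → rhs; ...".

A->AAA, B->AC, C->B

  step 2 ⇒ step 3: AAABAAABAAAAAAAAAAC ⇒ AAA·AAA·AAA·AC·AAA·AAA·AAA·AC·AAA·AAA·AAA·AAA·AAA·AAA·AAA·AAA·AAA·AAA·B
    A ↦ AAA
    B ↦ AC
    C ↦ B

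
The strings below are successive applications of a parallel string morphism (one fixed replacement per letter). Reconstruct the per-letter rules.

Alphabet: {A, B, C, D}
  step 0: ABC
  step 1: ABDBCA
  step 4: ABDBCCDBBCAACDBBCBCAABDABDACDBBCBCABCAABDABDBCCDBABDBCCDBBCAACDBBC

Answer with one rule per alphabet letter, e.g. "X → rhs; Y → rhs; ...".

A->ABD, B->BC, C->A, D->CDB

  step 0 ⇒ step 1: ABC ⇒ ABD·BC·A
    A ↦ ABD
    B ↦ BC
    C ↦ A
    D ↦ CDB  (constrained at step 1)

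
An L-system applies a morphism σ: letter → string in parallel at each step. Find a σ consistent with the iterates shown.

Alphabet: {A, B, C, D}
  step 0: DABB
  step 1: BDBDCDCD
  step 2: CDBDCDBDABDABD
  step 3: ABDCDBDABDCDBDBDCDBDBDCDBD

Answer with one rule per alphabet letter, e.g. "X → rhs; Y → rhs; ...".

  step 2 ⇒ step 3: CDBDCDBDABDABD ⇒ A·BD·CD·BD·A·BD·CD·BD·BD·CD·BD·BD·CD·BD
    A ↦ BD
    B ↦ CD
    C ↦ A
    D ↦ BD

A->BD, B->CD, C->A, D->BD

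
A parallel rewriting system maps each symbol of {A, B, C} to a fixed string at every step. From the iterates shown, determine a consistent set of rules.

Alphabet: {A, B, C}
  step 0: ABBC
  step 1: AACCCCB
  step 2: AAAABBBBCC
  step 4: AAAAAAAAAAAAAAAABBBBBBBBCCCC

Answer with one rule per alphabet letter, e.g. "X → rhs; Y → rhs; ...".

A->AA, B->CC, C->B

  step 1 ⇒ step 2: AACCCCB ⇒ AA·AA·B·B·B·B·CC
    A ↦ AA
    B ↦ CC
    C ↦ B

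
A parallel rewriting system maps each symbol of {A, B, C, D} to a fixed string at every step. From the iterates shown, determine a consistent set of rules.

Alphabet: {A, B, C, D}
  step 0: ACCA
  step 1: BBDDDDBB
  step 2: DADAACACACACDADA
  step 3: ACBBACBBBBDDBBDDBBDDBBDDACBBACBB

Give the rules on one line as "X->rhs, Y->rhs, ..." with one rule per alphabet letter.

  step 2 ⇒ step 3: DADAACACACACDADA ⇒ AC·BB·AC·BB·BB·DD·BB·DD·BB·DD·BB·DD·AC·BB·AC·BB
    A ↦ BB
    C ↦ DD
    D ↦ AC
  step 1 ⇒ step 2: BBDDDDBB ⇒ DA·DA·AC·AC·AC·AC·DA·DA
    B ↦ DA

A->BB, B->DA, C->DD, D->AC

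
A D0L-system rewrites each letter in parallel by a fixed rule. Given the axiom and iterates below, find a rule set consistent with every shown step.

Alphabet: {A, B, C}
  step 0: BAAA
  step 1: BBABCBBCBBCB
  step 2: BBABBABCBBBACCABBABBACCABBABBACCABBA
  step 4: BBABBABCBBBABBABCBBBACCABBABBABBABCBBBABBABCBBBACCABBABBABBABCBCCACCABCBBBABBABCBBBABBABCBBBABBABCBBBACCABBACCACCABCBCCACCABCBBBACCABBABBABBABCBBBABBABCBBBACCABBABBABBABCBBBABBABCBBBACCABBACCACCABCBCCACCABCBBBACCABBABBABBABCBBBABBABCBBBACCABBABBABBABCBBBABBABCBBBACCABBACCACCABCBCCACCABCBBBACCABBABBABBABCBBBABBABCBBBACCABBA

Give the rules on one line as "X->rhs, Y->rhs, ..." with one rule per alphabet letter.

A->BCB, B->BBA, C->CCA

  step 1 ⇒ step 2: BBABCBBCBBCB ⇒ BBA·BBA·BCB·BBA·CCA·BBA·BBA·CCA·BBA·BBA·CCA·BBA
    A ↦ BCB
    B ↦ BBA
    C ↦ CCA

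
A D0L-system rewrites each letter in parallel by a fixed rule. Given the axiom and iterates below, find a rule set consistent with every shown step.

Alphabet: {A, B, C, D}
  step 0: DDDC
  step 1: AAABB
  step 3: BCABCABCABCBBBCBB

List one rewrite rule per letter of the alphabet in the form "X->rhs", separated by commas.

  step 0 ⇒ step 1: DDDC ⇒ A·A·A·BB
    C ↦ BB
    D ↦ A
    A ↦ BD  (constrained at step 1)
    B ↦ BC  (constrained at step 1)

A->BD, B->BC, C->BB, D->A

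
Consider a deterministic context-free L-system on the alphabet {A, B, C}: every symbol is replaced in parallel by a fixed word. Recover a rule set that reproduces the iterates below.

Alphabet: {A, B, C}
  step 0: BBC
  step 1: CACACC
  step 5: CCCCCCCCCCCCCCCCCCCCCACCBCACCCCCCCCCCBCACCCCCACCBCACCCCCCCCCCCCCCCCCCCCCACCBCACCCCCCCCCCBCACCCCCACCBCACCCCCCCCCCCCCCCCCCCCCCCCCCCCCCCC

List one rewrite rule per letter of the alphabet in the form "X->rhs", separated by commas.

  step 0 ⇒ step 1: BBC ⇒ CA·CA·CC
    B ↦ CA
    C ↦ CC
    A ↦ BCA  (constrained at step 1)

A->BCA, B->CA, C->CC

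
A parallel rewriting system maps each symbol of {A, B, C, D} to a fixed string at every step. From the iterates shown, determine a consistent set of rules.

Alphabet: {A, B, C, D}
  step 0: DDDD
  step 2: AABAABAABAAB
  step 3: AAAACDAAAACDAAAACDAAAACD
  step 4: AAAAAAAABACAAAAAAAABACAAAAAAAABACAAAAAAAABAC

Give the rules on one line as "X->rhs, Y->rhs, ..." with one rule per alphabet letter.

  step 3 ⇒ step 4: AAAACDAAAACDAAAACDAAAACD ⇒ AA·AA·AA·AA·B·AC·AA·AA·AA·AA·B·AC·AA·AA·AA·AA·B·AC·AA·AA·AA·AA·B·AC
    A ↦ AA
    C ↦ B
    D ↦ AC
  step 2 ⇒ step 3: AABAABAABAAB ⇒ AA·AA·CD·AA·AA·CD·AA·AA·CD·AA·AA·CD
    B ↦ CD

A->AA, B->CD, C->B, D->AC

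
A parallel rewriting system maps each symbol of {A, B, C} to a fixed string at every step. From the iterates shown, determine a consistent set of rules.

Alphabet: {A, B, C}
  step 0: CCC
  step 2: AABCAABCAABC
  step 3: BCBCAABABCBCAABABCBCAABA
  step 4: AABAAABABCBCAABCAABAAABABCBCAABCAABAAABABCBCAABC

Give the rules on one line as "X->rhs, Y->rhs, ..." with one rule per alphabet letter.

A->BC, B->AA, C->BA

  step 3 ⇒ step 4: BCBCAABABCBCAABABCBCAABA ⇒ AA·BA·AA·BA·BC·BC·AA·BC·AA·BA·AA·BA·BC·BC·AA·BC·AA·BA·AA·BA·BC·BC·AA·BC
    A ↦ BC
    B ↦ AA
    C ↦ BA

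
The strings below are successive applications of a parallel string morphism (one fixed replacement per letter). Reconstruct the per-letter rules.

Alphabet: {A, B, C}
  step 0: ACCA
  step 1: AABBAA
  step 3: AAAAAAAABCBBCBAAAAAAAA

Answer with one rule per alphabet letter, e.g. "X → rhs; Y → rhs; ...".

  step 0 ⇒ step 1: ACCA ⇒ AA·B·B·AA
    A ↦ AA
    C ↦ B
    B ↦ CB  (constrained at step 1)

A->AA, B->CB, C->B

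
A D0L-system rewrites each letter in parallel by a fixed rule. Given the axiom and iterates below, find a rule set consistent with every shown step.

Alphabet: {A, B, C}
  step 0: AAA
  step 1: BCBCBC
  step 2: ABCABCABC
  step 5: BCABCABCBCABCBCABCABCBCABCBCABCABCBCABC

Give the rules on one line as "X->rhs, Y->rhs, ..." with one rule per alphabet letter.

A->BC, B->A, C->BC

  step 1 ⇒ step 2: BCBCBC ⇒ A·BC·A·BC·A·BC
    B ↦ A
    C ↦ BC
  step 0 ⇒ step 1: AAA ⇒ BC·BC·BC
    A ↦ BC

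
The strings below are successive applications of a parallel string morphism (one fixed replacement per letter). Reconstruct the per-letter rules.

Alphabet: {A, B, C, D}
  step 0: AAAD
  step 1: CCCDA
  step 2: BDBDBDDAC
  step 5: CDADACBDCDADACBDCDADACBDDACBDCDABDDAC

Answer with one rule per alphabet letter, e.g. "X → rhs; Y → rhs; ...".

  step 1 ⇒ step 2: CCCDA ⇒ BD·BD·BD·DA·C
    A ↦ C
    C ↦ BD
    D ↦ DA
    B ↦ C  (constrained at step 2)

A->C, B->C, C->BD, D->DA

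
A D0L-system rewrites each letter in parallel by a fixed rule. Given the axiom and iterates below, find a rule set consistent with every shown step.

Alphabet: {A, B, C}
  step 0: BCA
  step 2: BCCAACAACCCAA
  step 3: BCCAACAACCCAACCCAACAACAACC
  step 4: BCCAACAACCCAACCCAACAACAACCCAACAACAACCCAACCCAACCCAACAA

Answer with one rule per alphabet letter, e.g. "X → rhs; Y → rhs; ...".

A->C, B->BC, C->CAA

  step 3 ⇒ step 4: BCCAACAACCCAACCCAACAACAACC ⇒ BC·CAA·CAA·C·C·CAA·C·C·CAA·CAA·CAA·C·C·CAA·CAA·CAA·C·C·CAA·C·C·CAA·C·C·CAA·CAA
    A ↦ C
    B ↦ BC
    C ↦ CAA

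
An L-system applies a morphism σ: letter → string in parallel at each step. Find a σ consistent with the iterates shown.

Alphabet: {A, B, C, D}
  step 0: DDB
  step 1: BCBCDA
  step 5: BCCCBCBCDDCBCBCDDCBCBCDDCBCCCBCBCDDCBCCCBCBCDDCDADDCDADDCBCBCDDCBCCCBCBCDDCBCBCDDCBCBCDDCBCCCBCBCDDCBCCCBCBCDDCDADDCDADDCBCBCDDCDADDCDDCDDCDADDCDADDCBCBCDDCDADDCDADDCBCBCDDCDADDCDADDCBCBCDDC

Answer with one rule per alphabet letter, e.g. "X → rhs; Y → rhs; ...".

A->CC, B->DA, C->DDC, D->BC

  step 0 ⇒ step 1: DDB ⇒ BC·BC·DA
    B ↦ DA
    D ↦ BC
    A ↦ CC  (constrained at step 1)
    C ↦ DDC  (constrained at step 1)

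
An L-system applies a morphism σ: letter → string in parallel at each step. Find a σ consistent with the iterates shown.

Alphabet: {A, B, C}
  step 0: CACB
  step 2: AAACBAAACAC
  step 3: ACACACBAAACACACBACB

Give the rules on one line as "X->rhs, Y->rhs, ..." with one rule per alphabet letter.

A->AC, B->AA, C->B

  step 2 ⇒ step 3: AAACBAAACAC ⇒ AC·AC·AC·B·AA·AC·AC·AC·B·AC·B
    A ↦ AC
    B ↦ AA
    C ↦ B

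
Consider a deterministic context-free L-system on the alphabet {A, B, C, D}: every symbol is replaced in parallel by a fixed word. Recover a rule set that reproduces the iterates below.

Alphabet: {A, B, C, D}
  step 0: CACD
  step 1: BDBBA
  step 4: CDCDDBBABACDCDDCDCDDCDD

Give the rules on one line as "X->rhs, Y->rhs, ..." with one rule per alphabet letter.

  step 0 ⇒ step 1: CACD ⇒ B·D·B·BA
    A ↦ D
    C ↦ B
    D ↦ BA
    B ↦ CD  (constrained at step 1)

A->D, B->CD, C->B, D->BA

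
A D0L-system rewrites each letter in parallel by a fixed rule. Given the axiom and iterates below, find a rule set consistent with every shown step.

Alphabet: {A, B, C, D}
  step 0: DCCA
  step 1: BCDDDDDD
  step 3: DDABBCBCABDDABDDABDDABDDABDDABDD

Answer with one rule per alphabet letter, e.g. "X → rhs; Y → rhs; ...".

  step 0 ⇒ step 1: DCCA ⇒ BC·DD·DD·DD
    A ↦ DD
    C ↦ DD
    D ↦ BC
    B ↦ AB  (constrained at step 1)

A->DD, B->AB, C->DD, D->BC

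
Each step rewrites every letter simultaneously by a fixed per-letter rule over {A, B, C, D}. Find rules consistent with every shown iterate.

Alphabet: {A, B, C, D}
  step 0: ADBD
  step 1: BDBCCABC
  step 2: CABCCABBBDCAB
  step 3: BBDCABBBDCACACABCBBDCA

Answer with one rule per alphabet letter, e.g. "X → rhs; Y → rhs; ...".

A->BD, B->CA, C->B, D->BC

  step 2 ⇒ step 3: CABCCABBBDCAB ⇒ B·BD·CA·B·B·BD·CA·CA·CA·BC·B·BD·CA
    A ↦ BD
    B ↦ CA
    C ↦ B
    D ↦ BC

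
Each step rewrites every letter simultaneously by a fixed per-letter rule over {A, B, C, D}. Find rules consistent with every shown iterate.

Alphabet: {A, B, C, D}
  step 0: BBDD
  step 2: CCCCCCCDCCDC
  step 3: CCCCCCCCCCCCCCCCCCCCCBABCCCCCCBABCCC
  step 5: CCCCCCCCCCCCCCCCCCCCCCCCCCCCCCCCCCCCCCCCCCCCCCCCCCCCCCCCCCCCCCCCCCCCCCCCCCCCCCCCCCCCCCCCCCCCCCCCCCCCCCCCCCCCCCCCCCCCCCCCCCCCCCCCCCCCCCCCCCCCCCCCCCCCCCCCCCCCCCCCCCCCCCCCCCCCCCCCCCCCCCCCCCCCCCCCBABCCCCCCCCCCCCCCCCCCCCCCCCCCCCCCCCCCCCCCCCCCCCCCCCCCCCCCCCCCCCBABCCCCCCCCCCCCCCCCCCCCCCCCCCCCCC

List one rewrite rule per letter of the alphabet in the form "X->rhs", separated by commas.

A->D, B->C, C->CCC, D->BAB

  step 2 ⇒ step 3: CCCCCCCDCCDC ⇒ CCC·CCC·CCC·CCC·CCC·CCC·CCC·BAB·CCC·CCC·BAB·CCC
    C ↦ CCC
    D ↦ BAB
    A ↦ D  (constrained at step 3)
    B ↦ C  (constrained at step 0)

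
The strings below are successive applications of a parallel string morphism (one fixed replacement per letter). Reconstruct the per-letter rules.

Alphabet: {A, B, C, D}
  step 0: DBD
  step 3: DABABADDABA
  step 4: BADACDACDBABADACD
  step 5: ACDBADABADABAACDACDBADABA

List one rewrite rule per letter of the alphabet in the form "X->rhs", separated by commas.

A->D, B->AC, C->A, D->BA

  step 4 ⇒ step 5: BADACDACDBABADACD ⇒ AC·D·BA·D·A·BA·D·A·BA·AC·D·AC·D·BA·D·A·BA
    A ↦ D
    B ↦ AC
    C ↦ A
    D ↦ BA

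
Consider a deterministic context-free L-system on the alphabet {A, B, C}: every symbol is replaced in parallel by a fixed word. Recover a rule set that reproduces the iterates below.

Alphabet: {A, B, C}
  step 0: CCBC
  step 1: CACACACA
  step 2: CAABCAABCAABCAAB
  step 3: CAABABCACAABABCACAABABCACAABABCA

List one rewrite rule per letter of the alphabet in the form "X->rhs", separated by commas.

A->AB, B->CA, C->CA

  step 2 ⇒ step 3: CAABCAABCAABCAAB ⇒ CA·AB·AB·CA·CA·AB·AB·CA·CA·AB·AB·CA·CA·AB·AB·CA
    A ↦ AB
    B ↦ CA
    C ↦ CA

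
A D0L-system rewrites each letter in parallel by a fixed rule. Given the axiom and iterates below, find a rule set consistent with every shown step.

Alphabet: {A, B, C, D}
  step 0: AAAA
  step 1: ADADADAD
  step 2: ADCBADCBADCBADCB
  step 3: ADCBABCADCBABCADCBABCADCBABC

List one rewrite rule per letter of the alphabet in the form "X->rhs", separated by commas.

  step 2 ⇒ step 3: ADCBADCBADCBADCB ⇒ AD·CB·A·BC·AD·CB·A·BC·AD·CB·A·BC·AD·CB·A·BC
    A ↦ AD
    B ↦ BC
    C ↦ A
    D ↦ CB

A->AD, B->BC, C->A, D->CB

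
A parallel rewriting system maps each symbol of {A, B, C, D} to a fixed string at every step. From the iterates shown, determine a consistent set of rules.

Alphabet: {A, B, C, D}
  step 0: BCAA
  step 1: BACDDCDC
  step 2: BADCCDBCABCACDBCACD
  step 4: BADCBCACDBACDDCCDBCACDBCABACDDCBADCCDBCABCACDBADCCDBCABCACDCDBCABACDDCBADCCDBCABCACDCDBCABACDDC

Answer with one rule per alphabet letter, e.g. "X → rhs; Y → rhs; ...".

A->DC, B->BA, C->CD, D->BCA

  step 1 ⇒ step 2: BACDDCDC ⇒ BA·DC·CD·BCA·BCA·CD·BCA·CD
    A ↦ DC
    B ↦ BA
    C ↦ CD
    D ↦ BCA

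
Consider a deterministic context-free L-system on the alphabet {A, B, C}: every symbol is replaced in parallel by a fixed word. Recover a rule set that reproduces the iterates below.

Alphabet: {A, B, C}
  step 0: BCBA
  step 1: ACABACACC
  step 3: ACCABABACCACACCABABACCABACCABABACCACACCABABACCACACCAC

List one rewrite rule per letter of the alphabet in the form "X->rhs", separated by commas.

  step 0 ⇒ step 1: BCBA ⇒ AC·AB·AC·ACC
    A ↦ ACC
    B ↦ AC
    C ↦ AB

A->ACC, B->AC, C->AB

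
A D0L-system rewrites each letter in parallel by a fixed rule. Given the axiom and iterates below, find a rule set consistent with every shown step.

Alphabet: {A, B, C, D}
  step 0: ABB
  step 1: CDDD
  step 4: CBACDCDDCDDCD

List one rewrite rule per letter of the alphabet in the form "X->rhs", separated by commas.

A->CD, B->D, C->BA, D->C

  step 0 ⇒ step 1: ABB ⇒ CD·D·D
    A ↦ CD
    B ↦ D
    C ↦ BA  (constrained at step 1)
    D ↦ C  (constrained at step 1)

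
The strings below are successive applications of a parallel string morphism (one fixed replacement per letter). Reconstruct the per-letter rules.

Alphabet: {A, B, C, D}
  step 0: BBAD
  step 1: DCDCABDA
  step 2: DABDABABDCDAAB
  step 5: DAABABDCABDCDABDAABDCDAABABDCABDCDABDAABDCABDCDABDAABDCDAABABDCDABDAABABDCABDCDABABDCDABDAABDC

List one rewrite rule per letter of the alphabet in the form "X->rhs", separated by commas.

  step 1 ⇒ step 2: DCDCABDA ⇒ DA·B·DA·B·AB·DC·DA·AB
    A ↦ AB
    B ↦ DC
    C ↦ B
    D ↦ DA

A->AB, B->DC, C->B, D->DA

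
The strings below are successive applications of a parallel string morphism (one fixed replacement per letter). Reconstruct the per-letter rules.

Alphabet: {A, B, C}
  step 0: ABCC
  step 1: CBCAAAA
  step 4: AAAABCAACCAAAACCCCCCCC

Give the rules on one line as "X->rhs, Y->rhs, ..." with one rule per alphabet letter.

A->C, B->BC, C->AA

  step 0 ⇒ step 1: ABCC ⇒ C·BC·AA·AA
    A ↦ C
    B ↦ BC
    C ↦ AA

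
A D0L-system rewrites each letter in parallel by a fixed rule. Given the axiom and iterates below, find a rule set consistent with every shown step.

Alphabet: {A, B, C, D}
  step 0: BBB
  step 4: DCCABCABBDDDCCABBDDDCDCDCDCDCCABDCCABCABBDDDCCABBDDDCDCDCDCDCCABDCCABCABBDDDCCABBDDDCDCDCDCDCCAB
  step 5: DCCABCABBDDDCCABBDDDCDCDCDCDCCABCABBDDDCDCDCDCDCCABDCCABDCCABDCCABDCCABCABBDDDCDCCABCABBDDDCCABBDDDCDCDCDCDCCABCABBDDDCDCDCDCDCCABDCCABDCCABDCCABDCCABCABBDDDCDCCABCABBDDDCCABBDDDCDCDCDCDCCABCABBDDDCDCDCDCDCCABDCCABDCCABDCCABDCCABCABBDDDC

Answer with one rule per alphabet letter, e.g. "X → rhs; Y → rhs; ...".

  step 4 ⇒ step 5: DCCABCABBDDDCCABBDDDCDCDCDCDCCABDCCABCABBDDDCCABBDDDCDCDCDCDCCABDCCABCABBDDDCCABBDDDCDCDCDCDCCAB ⇒ DC·CAB·CAB·BDD·DC·CAB·BDD·DC·DC·DC·DC·DC·CAB·CAB·BDD·DC·DC·DC·DC·DC·CAB·DC·CAB·DC·CAB·DC·CAB·DC·CAB·CAB·BDD·DC·DC·CAB·CAB·BDD·DC·CAB·BDD·DC·DC·DC·DC·DC·CAB·CAB·BDD·DC·DC·DC·DC·DC·CAB·DC·CAB·DC·CAB·DC·CAB·DC·CAB·CAB·BDD·DC·DC·CAB·CAB·BDD·DC·CAB·BDD·DC·DC·DC·DC·DC·CAB·CAB·BDD·DC·DC·DC·DC·DC·CAB·DC·CAB·DC·CAB·DC·CAB·DC·CAB·CAB·BDD·DC
    A ↦ BDD
    B ↦ DC
    C ↦ CAB
    D ↦ DC

A->BDD, B->DC, C->CAB, D->DC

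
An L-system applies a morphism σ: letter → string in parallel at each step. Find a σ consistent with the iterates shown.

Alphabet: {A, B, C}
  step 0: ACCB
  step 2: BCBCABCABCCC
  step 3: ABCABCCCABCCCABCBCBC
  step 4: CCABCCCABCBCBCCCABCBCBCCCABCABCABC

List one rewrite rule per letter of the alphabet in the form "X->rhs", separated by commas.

  step 3 ⇒ step 4: ABCABCCCABCCCABCBCBC ⇒ CC·A·BC·CC·A·BC·BC·BC·CC·A·BC·BC·BC·CC·A·BC·A·BC·A·BC
    A ↦ CC
    B ↦ A
    C ↦ BC

A->CC, B->A, C->BC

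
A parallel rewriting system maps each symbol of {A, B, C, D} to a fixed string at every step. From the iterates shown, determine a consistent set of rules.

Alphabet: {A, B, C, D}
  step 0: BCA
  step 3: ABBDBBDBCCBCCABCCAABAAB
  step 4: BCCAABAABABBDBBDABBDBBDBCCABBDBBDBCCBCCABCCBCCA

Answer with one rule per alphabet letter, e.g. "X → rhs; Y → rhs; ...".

  step 3 ⇒ step 4: ABBDBBDBCCBCCABCCAABAAB ⇒ BCC·A·A·B·A·A·B·A·BBD·BBD·A·BBD·BBD·BCC·A·BBD·BBD·BCC·BCC·A·BCC·BCC·A
    A ↦ BCC
    B ↦ A
    C ↦ BBD
    D ↦ B

A->BCC, B->A, C->BBD, D->B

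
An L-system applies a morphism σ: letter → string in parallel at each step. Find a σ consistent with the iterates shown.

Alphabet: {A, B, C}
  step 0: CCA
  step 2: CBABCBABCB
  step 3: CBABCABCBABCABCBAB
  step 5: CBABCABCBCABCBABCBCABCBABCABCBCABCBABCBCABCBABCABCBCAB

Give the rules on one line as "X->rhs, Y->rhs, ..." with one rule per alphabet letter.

  step 2 ⇒ step 3: CBABCBABCB ⇒ CB·AB·C·AB·CB·AB·C·AB·CB·AB
    A ↦ C
    B ↦ AB
    C ↦ CB

A->C, B->AB, C->CB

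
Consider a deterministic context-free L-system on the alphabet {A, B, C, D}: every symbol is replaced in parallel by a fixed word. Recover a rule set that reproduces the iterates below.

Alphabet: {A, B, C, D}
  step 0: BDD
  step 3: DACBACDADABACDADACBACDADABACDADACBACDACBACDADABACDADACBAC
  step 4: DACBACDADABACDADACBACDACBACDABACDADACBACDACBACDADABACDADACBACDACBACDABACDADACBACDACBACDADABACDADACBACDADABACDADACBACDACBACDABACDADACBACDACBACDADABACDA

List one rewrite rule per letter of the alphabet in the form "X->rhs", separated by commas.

A->BAC, B->DA, C->DA, D->DAC

  step 3 ⇒ step 4: DACBACDADABACDADACBACDADABACDADACBACDACBACDADABACDADACBAC ⇒ DAC·BAC·DA·DA·BAC·DA·DAC·BAC·DAC·BAC·DA·BAC·DA·DAC·BAC·DAC·BAC·DA·DA·BAC·DA·DAC·BAC·DAC·BAC·DA·BAC·DA·DAC·BAC·DAC·BAC·DA·DA·BAC·DA·DAC·BAC·DA·DA·BAC·DA·DAC·BAC·DAC·BAC·DA·BAC·DA·DAC·BAC·DAC·BAC·DA·DA·BAC·DA
    A ↦ BAC
    B ↦ DA
    C ↦ DA
    D ↦ DAC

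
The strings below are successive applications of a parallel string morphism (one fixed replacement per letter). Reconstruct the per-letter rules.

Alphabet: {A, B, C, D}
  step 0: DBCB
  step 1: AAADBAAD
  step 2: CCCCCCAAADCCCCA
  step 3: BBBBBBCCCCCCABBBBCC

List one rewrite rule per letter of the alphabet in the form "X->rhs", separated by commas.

  step 2 ⇒ step 3: CCCCCCAAADCCCCA ⇒ B·B·B·B·B·B·CC·CC·CC·A·B·B·B·B·CC
    A ↦ CC
    C ↦ B
    D ↦ A
  step 0 ⇒ step 1: DBCB ⇒ A·AAD·B·AAD
    B ↦ AAD

A->CC, B->AAD, C->B, D->A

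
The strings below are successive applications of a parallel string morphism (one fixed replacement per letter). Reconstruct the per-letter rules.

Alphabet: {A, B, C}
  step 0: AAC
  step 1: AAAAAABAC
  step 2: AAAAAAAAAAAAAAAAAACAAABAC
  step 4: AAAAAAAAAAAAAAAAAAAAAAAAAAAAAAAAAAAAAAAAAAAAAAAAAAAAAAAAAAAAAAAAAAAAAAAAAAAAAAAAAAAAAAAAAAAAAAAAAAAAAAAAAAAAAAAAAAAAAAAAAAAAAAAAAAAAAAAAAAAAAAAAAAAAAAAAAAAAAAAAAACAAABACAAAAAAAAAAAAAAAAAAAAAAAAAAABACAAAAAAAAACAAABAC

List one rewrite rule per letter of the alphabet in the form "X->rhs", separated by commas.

A->AAA, B->C, C->BAC

  step 1 ⇒ step 2: AAAAAABAC ⇒ AAA·AAA·AAA·AAA·AAA·AAA·C·AAA·BAC
    A ↦ AAA
    B ↦ C
    C ↦ BAC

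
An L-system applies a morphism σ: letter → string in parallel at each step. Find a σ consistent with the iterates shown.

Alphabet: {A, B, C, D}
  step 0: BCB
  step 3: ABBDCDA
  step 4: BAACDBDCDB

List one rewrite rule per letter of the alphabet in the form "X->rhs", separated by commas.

A->B, B->A, C->BD, D->CD

  step 3 ⇒ step 4: ABBDCDA ⇒ B·A·A·CD·BD·CD·B
    A ↦ B
    B ↦ A
    C ↦ BD
    D ↦ CD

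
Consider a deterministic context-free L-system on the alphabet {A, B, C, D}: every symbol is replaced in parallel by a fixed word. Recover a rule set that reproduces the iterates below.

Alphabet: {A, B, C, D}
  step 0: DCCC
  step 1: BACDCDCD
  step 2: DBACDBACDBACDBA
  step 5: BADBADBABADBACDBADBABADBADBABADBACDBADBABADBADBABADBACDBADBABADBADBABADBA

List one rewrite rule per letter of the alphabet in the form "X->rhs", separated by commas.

A->BA, B->D, C->CD, D->BA

  step 1 ⇒ step 2: BACDCDCD ⇒ D·BA·CD·BA·CD·BA·CD·BA
    A ↦ BA
    B ↦ D
    C ↦ CD
    D ↦ BA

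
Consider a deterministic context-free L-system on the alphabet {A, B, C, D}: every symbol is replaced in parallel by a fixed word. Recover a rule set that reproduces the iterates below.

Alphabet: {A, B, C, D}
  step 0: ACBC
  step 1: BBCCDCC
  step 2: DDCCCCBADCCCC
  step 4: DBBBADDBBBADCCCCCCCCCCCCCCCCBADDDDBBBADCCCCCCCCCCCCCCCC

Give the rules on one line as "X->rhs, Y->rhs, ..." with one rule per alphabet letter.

  step 1 ⇒ step 2: BBCCDCC ⇒ D·D·CC·CC·BAD·CC·CC
    B ↦ D
    C ↦ CC
    D ↦ BAD
  step 0 ⇒ step 1: ACBC ⇒ BB·CC·D·CC
    A ↦ BB

A->BB, B->D, C->CC, D->BAD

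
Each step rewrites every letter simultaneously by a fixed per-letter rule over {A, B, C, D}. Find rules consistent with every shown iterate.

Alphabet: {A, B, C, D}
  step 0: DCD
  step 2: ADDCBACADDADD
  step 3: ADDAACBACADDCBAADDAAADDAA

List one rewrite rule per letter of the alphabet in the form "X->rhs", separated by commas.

A->ADD, B->C, C->CBA, D->A

  step 2 ⇒ step 3: ADDCBACADDADD ⇒ ADD·A·A·CBA·C·ADD·CBA·ADD·A·A·ADD·A·A
    A ↦ ADD
    B ↦ C
    C ↦ CBA
    D ↦ A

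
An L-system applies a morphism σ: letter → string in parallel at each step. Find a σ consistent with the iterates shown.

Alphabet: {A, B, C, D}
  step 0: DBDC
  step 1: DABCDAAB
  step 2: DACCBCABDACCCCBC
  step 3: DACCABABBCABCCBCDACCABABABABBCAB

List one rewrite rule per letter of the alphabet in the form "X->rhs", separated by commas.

A->CC, B->BC, C->AB, D->DA

  step 2 ⇒ step 3: DACCBCABDACCCCBC ⇒ DA·CC·AB·AB·BC·AB·CC·BC·DA·CC·AB·AB·AB·AB·BC·AB
    A ↦ CC
    B ↦ BC
    C ↦ AB
    D ↦ DA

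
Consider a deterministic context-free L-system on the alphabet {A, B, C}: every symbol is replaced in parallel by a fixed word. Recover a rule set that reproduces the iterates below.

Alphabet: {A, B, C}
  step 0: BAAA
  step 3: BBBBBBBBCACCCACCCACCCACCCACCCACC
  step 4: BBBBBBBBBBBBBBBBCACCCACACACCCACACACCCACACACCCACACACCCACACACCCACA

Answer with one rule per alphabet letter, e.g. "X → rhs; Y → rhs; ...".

  step 3 ⇒ step 4: BBBBBBBBCACCCACCCACCCACCCACCCACC ⇒ BB·BB·BB·BB·BB·BB·BB·BB·CA·CC·CA·CA·CA·CC·CA·CA·CA·CC·CA·CA·CA·CC·CA·CA·CA·CC·CA·CA·CA·CC·CA·CA
    A ↦ CC
    B ↦ BB
    C ↦ CA

A->CC, B->BB, C->CA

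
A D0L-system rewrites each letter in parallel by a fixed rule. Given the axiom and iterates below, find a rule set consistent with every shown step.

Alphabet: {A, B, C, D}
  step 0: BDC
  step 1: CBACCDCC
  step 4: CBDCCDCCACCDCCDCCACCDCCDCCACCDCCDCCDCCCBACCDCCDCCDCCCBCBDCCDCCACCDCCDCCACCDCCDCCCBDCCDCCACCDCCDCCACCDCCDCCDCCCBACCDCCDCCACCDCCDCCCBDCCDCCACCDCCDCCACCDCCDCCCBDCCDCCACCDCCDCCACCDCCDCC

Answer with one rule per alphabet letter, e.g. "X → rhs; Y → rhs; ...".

  step 0 ⇒ step 1: BDC ⇒ CB·ACC·DCC
    B ↦ CB
    C ↦ DCC
    D ↦ ACC
    A ↦ CB  (constrained at step 1)

A->CB, B->CB, C->DCC, D->ACC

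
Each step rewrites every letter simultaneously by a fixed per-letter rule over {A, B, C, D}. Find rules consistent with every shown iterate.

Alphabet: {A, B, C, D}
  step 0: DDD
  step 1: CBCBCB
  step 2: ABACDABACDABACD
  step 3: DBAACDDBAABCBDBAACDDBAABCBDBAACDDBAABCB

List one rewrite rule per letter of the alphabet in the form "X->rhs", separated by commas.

A->DBA, B->ACD, C->AB, D->CB

  step 2 ⇒ step 3: ABACDABACDABACD ⇒ DBA·ACD·DBA·AB·CB·DBA·ACD·DBA·AB·CB·DBA·ACD·DBA·AB·CB
    A ↦ DBA
    B ↦ ACD
    C ↦ AB
    D ↦ CB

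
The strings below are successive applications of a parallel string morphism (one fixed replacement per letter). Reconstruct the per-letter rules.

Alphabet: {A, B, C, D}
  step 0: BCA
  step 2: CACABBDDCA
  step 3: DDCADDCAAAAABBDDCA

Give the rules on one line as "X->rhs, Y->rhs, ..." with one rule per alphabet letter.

  step 2 ⇒ step 3: CACABBDDCA ⇒ DD·CA·DD·CA·AA·AA·B·B·DD·CA
    A ↦ CA
    B ↦ AA
    C ↦ DD
    D ↦ B

A->CA, B->AA, C->DD, D->B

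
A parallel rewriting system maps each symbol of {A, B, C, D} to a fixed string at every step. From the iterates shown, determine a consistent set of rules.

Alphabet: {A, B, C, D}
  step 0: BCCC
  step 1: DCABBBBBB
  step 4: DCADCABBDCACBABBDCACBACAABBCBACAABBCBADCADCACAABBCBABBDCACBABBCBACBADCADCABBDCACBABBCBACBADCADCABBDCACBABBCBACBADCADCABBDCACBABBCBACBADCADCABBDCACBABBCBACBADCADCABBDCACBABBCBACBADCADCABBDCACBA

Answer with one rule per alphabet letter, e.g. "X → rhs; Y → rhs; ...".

  step 0 ⇒ step 1: BCCC ⇒ DCA·BB·BB·BB
    B ↦ DCA
    C ↦ BB
    A ↦ CBA  (constrained at step 1)
    D ↦ CAA  (constrained at step 1)

A->CBA, B->DCA, C->BB, D->CAA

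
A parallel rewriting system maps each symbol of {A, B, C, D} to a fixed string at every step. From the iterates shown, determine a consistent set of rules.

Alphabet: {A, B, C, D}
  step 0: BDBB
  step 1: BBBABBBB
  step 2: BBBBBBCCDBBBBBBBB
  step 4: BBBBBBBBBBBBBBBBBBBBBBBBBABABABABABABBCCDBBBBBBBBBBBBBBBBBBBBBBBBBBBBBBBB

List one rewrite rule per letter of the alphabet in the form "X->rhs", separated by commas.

A->CCD, B->BB, C->DDD, D->BA

  step 1 ⇒ step 2: BBBABBBB ⇒ BB·BB·BB·CCD·BB·BB·BB·BB
    A ↦ CCD
    B ↦ BB
    C ↦ DDD  (constrained at step 2)
  step 0 ⇒ step 1: BDBB ⇒ BB·BA·BB·BB
    D ↦ BA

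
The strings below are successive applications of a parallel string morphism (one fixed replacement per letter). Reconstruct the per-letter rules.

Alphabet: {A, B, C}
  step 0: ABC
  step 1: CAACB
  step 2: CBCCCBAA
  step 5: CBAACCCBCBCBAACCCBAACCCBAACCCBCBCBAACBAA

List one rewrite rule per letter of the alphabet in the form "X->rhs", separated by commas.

  step 1 ⇒ step 2: CAACB ⇒ CB·C·C·CB·AA
    A ↦ C
    B ↦ AA
    C ↦ CB

A->C, B->AA, C->CB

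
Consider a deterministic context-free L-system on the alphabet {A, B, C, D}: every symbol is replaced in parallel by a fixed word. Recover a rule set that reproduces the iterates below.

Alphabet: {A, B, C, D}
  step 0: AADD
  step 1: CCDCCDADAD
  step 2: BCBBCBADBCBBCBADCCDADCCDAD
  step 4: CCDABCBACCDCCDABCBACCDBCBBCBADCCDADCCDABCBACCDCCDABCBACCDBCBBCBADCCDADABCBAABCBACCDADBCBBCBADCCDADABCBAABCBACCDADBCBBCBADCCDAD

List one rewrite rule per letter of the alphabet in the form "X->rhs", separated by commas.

A->CCD, B->A, C->BCB, D->AD

  step 1 ⇒ step 2: CCDCCDADAD ⇒ BCB·BCB·AD·BCB·BCB·AD·CCD·AD·CCD·AD
    A ↦ CCD
    C ↦ BCB
    D ↦ AD
    B ↦ A  (constrained at step 2)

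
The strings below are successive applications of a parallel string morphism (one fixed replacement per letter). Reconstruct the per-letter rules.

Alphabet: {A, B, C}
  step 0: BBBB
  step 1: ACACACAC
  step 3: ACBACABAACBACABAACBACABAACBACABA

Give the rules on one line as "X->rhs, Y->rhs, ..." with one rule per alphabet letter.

  step 0 ⇒ step 1: BBBB ⇒ AC·AC·AC·AC
    B ↦ AC
    A ↦ BA  (constrained at step 1)
    C ↦ CA  (constrained at step 1)

A->BA, B->AC, C->CA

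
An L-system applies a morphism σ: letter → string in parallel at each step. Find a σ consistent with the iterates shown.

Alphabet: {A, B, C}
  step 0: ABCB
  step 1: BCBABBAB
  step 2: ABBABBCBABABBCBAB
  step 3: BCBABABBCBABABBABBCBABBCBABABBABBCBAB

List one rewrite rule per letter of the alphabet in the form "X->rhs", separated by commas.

A->BCB, B->AB, C->B

  step 2 ⇒ step 3: ABBABBCBABABBCBAB ⇒ BCB·AB·AB·BCB·AB·AB·B·AB·BCB·AB·BCB·AB·AB·B·AB·BCB·AB
    A ↦ BCB
    B ↦ AB
    C ↦ B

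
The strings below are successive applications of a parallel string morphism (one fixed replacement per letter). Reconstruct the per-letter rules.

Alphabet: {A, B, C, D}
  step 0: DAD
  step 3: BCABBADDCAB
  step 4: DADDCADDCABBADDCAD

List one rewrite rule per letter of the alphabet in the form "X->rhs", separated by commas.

  step 3 ⇒ step 4: BCABBADDCAB ⇒ D·ADD·CA·D·D·CA·B·B·ADD·CA·D
    A ↦ CA
    B ↦ D
    C ↦ ADD
    D ↦ B

A->CA, B->D, C->ADD, D->B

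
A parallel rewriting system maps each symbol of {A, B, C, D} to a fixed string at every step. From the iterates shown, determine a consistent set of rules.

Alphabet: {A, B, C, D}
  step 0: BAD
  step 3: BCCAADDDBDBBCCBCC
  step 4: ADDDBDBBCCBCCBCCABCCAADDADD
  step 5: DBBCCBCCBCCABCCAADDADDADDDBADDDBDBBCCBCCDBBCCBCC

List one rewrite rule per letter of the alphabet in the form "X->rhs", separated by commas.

  step 4 ⇒ step 5: ADDDBDBBCCBCCBCCABCCAADDADD ⇒ DB·BCC·BCC·BCC·A·BCC·A·A·D·D·A·D·D·A·D·D·DB·A·D·D·DB·DB·BCC·BCC·DB·BCC·BCC
    A ↦ DB
    B ↦ A
    C ↦ D
    D ↦ BCC

A->DB, B->A, C->D, D->BCC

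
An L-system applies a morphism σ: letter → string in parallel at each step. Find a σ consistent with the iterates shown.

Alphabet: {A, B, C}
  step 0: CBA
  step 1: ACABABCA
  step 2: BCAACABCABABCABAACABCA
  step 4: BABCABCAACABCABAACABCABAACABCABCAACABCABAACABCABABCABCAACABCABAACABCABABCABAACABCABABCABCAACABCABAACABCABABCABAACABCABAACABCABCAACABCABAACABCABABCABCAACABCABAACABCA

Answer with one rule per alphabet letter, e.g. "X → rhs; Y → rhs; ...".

  step 1 ⇒ step 2: ACABABCA ⇒ BCA·ACA·BCA·BA·BCA·BA·ACA·BCA
    A ↦ BCA
    B ↦ BA
    C ↦ ACA

A->BCA, B->BA, C->ACA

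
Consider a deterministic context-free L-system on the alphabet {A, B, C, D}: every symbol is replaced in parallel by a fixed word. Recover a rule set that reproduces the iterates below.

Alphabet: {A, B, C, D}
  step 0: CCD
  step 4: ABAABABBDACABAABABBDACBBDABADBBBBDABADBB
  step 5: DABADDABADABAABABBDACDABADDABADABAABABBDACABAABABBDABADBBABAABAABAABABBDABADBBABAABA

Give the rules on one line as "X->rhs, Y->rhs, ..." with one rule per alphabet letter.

  step 4 ⇒ step 5: ABAABABBDACABAABABBDACBBDABADBBBBDABADBB ⇒ D·ABA·D·D·ABA·D·ABA·ABA·BB·D·AC·D·ABA·D·D·ABA·D·ABA·ABA·BB·D·AC·ABA·ABA·BB·D·ABA·D·BB·ABA·ABA·ABA·ABA·BB·D·ABA·D·BB·ABA·ABA
    A ↦ D
    B ↦ ABA
    C ↦ AC
    D ↦ BB

A->D, B->ABA, C->AC, D->BB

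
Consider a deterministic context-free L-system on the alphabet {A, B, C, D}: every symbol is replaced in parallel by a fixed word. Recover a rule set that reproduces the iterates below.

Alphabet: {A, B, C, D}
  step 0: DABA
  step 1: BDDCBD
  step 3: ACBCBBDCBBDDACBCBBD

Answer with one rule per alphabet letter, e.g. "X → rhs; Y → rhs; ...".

A->D, B->CB, C->A, D->BD

  step 0 ⇒ step 1: DABA ⇒ BD·D·CB·D
    A ↦ D
    B ↦ CB
    D ↦ BD
    C ↦ A  (constrained at step 1)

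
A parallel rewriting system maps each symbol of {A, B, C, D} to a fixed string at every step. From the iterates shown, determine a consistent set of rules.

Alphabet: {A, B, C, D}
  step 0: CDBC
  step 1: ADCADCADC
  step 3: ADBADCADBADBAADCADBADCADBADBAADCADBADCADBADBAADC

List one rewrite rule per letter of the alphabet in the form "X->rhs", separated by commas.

  step 0 ⇒ step 1: CDBC ⇒ ADC·A·DC·ADC
    B ↦ DC
    C ↦ ADC
    D ↦ A
    A ↦ ADB  (constrained at step 1)

A->ADB, B->DC, C->ADC, D->A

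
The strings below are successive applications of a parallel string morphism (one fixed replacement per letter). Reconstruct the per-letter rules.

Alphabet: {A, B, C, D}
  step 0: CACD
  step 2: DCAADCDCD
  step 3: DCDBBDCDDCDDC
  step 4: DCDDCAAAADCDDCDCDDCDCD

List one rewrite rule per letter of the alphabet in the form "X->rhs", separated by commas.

A->B, B->AA, C->D, D->DC

  step 3 ⇒ step 4: DCDBBDCDDCDDC ⇒ DC·D·DC·AA·AA·DC·D·DC·DC·D·DC·DC·D
    B ↦ AA
    C ↦ D
    D ↦ DC
  step 2 ⇒ step 3: DCAADCDCD ⇒ DC·D·B·B·DC·D·DC·D·DC
    A ↦ B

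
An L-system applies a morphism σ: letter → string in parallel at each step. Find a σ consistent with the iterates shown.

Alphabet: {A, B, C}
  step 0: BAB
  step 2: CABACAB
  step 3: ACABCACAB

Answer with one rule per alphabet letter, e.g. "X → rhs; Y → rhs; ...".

A->C, B->AB, C->A

  step 2 ⇒ step 3: CABACAB ⇒ A·C·AB·C·A·C·AB
    A ↦ C
    B ↦ AB
    C ↦ A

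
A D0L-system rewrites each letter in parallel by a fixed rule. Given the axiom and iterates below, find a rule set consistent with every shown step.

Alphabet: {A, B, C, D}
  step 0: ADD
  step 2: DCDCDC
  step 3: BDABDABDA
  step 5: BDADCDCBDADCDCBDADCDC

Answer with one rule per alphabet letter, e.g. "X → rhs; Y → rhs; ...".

  step 2 ⇒ step 3: DCDCDC ⇒ B·DA·B·DA·B·DA
    C ↦ DA
    D ↦ B
    A ↦ B  (constrained at step 0)
    B ↦ DC  (constrained at step 3)

A->B, B->DC, C->DA, D->B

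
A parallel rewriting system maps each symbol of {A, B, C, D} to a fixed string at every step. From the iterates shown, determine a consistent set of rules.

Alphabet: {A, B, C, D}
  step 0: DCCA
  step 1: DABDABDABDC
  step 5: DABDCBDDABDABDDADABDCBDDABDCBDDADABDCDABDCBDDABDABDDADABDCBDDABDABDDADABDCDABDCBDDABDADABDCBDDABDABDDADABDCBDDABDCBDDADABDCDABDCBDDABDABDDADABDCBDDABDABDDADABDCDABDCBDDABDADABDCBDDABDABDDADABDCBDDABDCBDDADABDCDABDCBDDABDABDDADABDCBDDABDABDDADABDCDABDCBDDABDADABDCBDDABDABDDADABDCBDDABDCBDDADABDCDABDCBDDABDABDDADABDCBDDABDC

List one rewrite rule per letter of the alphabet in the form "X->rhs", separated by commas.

  step 0 ⇒ step 1: DCCA ⇒ DA·BDA·BDA·BDC
    A ↦ BDC
    C ↦ BDA
    D ↦ DA
    B ↦ BD  (constrained at step 1)

A->BDC, B->BD, C->BDA, D->DA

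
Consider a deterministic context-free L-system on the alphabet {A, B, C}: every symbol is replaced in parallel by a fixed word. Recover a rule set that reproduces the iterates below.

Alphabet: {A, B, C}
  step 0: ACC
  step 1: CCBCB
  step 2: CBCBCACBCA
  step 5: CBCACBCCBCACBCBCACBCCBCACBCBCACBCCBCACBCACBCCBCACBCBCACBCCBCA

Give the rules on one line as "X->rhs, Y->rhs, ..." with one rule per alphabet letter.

A->C, B->CA, C->CB

  step 1 ⇒ step 2: CCBCB ⇒ CB·CB·CA·CB·CA
    B ↦ CA
    C ↦ CB
  step 0 ⇒ step 1: ACC ⇒ C·CB·CB
    A ↦ C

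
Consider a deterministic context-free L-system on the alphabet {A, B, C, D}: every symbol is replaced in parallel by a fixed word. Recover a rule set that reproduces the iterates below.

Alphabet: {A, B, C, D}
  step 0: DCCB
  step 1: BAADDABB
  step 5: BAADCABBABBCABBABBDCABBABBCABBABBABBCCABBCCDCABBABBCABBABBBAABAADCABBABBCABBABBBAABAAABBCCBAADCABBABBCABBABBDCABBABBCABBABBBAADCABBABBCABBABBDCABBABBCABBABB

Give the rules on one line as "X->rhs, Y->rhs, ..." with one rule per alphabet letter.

A->C, B->ABB, C->D, D->BAA

  step 0 ⇒ step 1: DCCB ⇒ BAA·D·D·ABB
    B ↦ ABB
    C ↦ D
    D ↦ BAA
    A ↦ C  (constrained at step 1)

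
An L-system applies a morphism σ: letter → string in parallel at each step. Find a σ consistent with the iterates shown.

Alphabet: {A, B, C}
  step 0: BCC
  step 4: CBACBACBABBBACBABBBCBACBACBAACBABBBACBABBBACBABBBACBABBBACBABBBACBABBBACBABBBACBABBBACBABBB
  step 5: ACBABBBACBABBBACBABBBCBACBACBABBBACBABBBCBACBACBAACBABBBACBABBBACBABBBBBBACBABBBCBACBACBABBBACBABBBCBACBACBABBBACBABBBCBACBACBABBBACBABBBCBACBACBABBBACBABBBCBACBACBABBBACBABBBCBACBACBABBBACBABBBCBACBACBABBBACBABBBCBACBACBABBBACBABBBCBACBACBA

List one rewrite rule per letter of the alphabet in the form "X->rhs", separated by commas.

A->BBB, B->CBA, C->A

  step 4 ⇒ step 5: CBACBACBABBBACBABBBCBACBACBAACBABBBACBABBBACBABBBACBABBBACBABBBACBABBBACBABBBACBABBBACBABBB ⇒ A·CBA·BBB·A·CBA·BBB·A·CBA·BBB·CBA·CBA·CBA·BBB·A·CBA·BBB·CBA·CBA·CBA·A·CBA·BBB·A·CBA·BBB·A·CBA·BBB·BBB·A·CBA·BBB·CBA·CBA·CBA·BBB·A·CBA·BBB·CBA·CBA·CBA·BBB·A·CBA·BBB·CBA·CBA·CBA·BBB·A·CBA·BBB·CBA·CBA·CBA·BBB·A·CBA·BBB·CBA·CBA·CBA·BBB·A·CBA·BBB·CBA·CBA·CBA·BBB·A·CBA·BBB·CBA·CBA·CBA·BBB·A·CBA·BBB·CBA·CBA·CBA·BBB·A·CBA·BBB·CBA·CBA·CBA
    A ↦ BBB
    B ↦ CBA
    C ↦ A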